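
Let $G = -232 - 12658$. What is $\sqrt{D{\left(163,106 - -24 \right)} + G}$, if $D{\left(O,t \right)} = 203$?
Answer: $i \sqrt{12687} \approx 112.64 i$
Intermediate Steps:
$G = -12890$ ($G = -232 - 12658 = -12890$)
$\sqrt{D{\left(163,106 - -24 \right)} + G} = \sqrt{203 - 12890} = \sqrt{-12687} = i \sqrt{12687}$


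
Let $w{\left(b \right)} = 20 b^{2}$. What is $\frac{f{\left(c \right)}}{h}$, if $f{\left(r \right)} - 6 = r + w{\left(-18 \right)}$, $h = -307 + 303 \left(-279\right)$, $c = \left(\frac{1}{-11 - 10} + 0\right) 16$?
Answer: $- \frac{68095}{890862} \approx -0.076437$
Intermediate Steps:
$c = - \frac{16}{21}$ ($c = \left(\frac{1}{-21} + 0\right) 16 = \left(- \frac{1}{21} + 0\right) 16 = \left(- \frac{1}{21}\right) 16 = - \frac{16}{21} \approx -0.7619$)
$h = -84844$ ($h = -307 - 84537 = -84844$)
$f{\left(r \right)} = 6486 + r$ ($f{\left(r \right)} = 6 + \left(r + 20 \left(-18\right)^{2}\right) = 6 + \left(r + 20 \cdot 324\right) = 6 + \left(r + 6480\right) = 6 + \left(6480 + r\right) = 6486 + r$)
$\frac{f{\left(c \right)}}{h} = \frac{6486 - \frac{16}{21}}{-84844} = \frac{136190}{21} \left(- \frac{1}{84844}\right) = - \frac{68095}{890862}$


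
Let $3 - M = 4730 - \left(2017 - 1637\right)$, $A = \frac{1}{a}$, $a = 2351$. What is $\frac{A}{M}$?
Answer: $- \frac{1}{10219797} \approx -9.7849 \cdot 10^{-8}$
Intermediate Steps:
$A = \frac{1}{2351} \approx 0.00042535$
$M = -4347$ ($M = 3 - \left(4730 - \left(2017 - 1637\right)\right) = 3 - \left(4730 - 380\right) = 3 - 4350 = -4347$)
$\frac{A}{M} = \frac{1}{2351 \left(-4347\right)} = \frac{1}{2351} \left(- \frac{1}{4347}\right) = - \frac{1}{10219797}$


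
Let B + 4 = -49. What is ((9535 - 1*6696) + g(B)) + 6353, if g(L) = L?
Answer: 9139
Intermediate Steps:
B = -53 (B = -4 - 49 = -53)
((9535 - 1*6696) + g(B)) + 6353 = ((9535 - 1*6696) - 53) + 6353 = ((9535 - 6696) - 53) + 6353 = (2839 - 53) + 6353 = 2786 + 6353 = 9139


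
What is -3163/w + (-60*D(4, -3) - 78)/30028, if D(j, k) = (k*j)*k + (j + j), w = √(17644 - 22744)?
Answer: -1359/15014 + 3163*I*√51/510 ≈ -0.090515 + 44.291*I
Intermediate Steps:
w = 10*I*√51 (w = √(-5100) = 10*I*√51 ≈ 71.414*I)
D(j, k) = 2*j + j*k² (D(j, k) = (j*k)*k + 2*j = j*k² + 2*j = 2*j + j*k²)
-3163/w + (-60*D(4, -3) - 78)/30028 = -3163*(-I*√51/510) + (-240*(2 + (-3)²) - 78)/30028 = -(-3163)*I*√51/510 + (-240*(2 + 9) - 78)*(1/30028) = 3163*I*√51/510 + (-240*11 - 78)*(1/30028) = 3163*I*√51/510 + (-60*44 - 78)*(1/30028) = 3163*I*√51/510 + (-2640 - 78)*(1/30028) = 3163*I*√51/510 - 2718*1/30028 = 3163*I*√51/510 - 1359/15014 = -1359/15014 + 3163*I*√51/510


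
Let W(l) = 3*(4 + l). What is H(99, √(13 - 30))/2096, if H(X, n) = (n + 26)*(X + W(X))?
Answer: 663/131 + 51*I*√17/262 ≈ 5.0611 + 0.80259*I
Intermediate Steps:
W(l) = 12 + 3*l
H(X, n) = (12 + 4*X)*(26 + n) (H(X, n) = (n + 26)*(X + (12 + 3*X)) = (26 + n)*(12 + 4*X) = (12 + 4*X)*(26 + n))
H(99, √(13 - 30))/2096 = (312 + 12*√(13 - 30) + 104*99 + 4*99*√(13 - 30))/2096 = (312 + 12*√(-17) + 10296 + 4*99*√(-17))*(1/2096) = (312 + 12*(I*√17) + 10296 + 4*99*(I*√17))*(1/2096) = (312 + 12*I*√17 + 10296 + 396*I*√17)*(1/2096) = (10608 + 408*I*√17)*(1/2096) = 663/131 + 51*I*√17/262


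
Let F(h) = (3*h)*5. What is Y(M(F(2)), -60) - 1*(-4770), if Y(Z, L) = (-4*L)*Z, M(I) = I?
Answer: 11970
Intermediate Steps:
F(h) = 15*h
Y(Z, L) = -4*L*Z
Y(M(F(2)), -60) - 1*(-4770) = -4*(-60)*15*2 - 1*(-4770) = -4*(-60)*30 + 4770 = 7200 + 4770 = 11970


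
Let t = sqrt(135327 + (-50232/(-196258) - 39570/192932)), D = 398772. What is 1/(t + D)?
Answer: 1258273486641336/501763807807927036369 - sqrt(12126288741574611006361866)/1505291423423781109107 ≈ 2.5054e-6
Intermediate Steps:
t = sqrt(12126288741574611006361866)/9466112114 (t = sqrt(135327 + (-50232*(-1/196258) - 39570*1/192932)) = sqrt(135327 + (25116/98129 - 19785/96466)) = sqrt(135327 + 481357791/9466112114) = sqrt(1281021035409069/9466112114) = sqrt(12126288741574611006361866)/9466112114 ≈ 367.87)
1/(t + D) = 1/(sqrt(12126288741574611006361866)/9466112114 + 398772) = 1/(398772 + sqrt(12126288741574611006361866)/9466112114)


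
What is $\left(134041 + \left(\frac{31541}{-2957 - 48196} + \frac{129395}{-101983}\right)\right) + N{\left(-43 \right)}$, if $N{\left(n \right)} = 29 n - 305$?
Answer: $\frac{5807986161167}{43838121} \approx 1.3249 \cdot 10^{5}$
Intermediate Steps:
$N{\left(n \right)} = -305 + 29 n$
$\left(134041 + \left(\frac{31541}{-2957 - 48196} + \frac{129395}{-101983}\right)\right) + N{\left(-43 \right)} = \left(134041 + \left(\frac{31541}{-2957 - 48196} + \frac{129395}{-101983}\right)\right) + \left(-305 + 29 \left(-43\right)\right) = \left(134041 + \left(\frac{31541}{-2957 - 48196} + 129395 \left(- \frac{1}{101983}\right)\right)\right) - 1552 = \left(134041 - \left(\frac{18485}{14569} - \frac{31541}{-51153}\right)\right) - 1552 = \left(134041 + \left(31541 \left(- \frac{1}{51153}\right) - \frac{18485}{14569}\right)\right) - 1552 = \left(134041 - \frac{82652002}{43838121}\right) - 1552 = \frac{5876022924959}{43838121} - 1552 = \frac{5807986161167}{43838121}$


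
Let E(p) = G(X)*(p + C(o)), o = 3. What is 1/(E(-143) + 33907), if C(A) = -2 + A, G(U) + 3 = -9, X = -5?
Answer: 1/35611 ≈ 2.8081e-5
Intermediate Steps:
G(U) = -12 (G(U) = -3 - 9 = -12)
E(p) = -12 - 12*p (E(p) = -12*(p + (-2 + 3)) = -12*(p + 1) = -12*(1 + p) = -12 - 12*p)
1/(E(-143) + 33907) = 1/((-12 - 12*(-143)) + 33907) = 1/((-12 + 1716) + 33907) = 1/(1704 + 33907) = 1/35611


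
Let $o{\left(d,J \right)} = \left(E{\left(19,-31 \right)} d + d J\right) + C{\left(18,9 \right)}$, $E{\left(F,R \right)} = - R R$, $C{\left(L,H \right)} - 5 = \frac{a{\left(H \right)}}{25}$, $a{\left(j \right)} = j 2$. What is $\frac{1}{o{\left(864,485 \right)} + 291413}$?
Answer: $- \frac{25}{2996132} \approx -8.3441 \cdot 10^{-6}$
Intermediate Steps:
$a{\left(j \right)} = 2 j$
$C{\left(L,H \right)} = 5 + \frac{2 H}{25}$
$E{\left(F,R \right)} = - R^{2}$
$o{\left(d,J \right)} = \frac{143}{25} - 961 d + J d$ ($o{\left(d,J \right)} = \left(- \left(-31\right)^{2} d + d J\right) + \left(5 + \frac{2}{25} \cdot 9\right) = \left(\left(-1\right) 961 d + J d\right) + \left(5 + \frac{18}{25}\right) = \left(- 961 d + J d\right) + \frac{143}{25} = \frac{143}{25} - 961 d + J d$)
$\frac{1}{o{\left(864,485 \right)} + 291413} = \frac{1}{\left(\frac{143}{25} - 830304 + 485 \cdot 864\right) + 291413} = \frac{1}{\left(\frac{143}{25} - 830304 + 419040\right) + 291413} = \frac{1}{- \frac{10281457}{25} + 291413} = \frac{1}{- \frac{2996132}{25}} = - \frac{25}{2996132}$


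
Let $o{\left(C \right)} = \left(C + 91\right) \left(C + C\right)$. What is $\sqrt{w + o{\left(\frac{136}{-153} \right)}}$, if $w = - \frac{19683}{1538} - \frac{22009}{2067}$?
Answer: $\frac{i \sqrt{98838031927714}}{733626} \approx 13.551 i$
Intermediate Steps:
$w = - \frac{5733431}{244542}$ ($w = \left(-19683\right) \frac{1}{1538} - \frac{1693}{159} = - \frac{19683}{1538} - \frac{1693}{159} = - \frac{5733431}{244542} \approx -23.446$)
$o{\left(C \right)} = 2 C \left(91 + C\right)$ ($o{\left(C \right)} = \left(91 + C\right) 2 C = 2 C \left(91 + C\right)$)
$\sqrt{w + o{\left(\frac{136}{-153} \right)}} = \sqrt{- \frac{5733431}{244542} + 2 \frac{136}{-153} \left(91 + \frac{136}{-153}\right)} = \sqrt{- \frac{5733431}{244542} + 2 \cdot 136 \left(- \frac{1}{153}\right) \left(91 + 136 \left(- \frac{1}{153}\right)\right)} = \sqrt{- \frac{5733431}{244542} + 2 \left(- \frac{8}{9}\right) \left(91 - \frac{8}{9}\right)} = \sqrt{- \frac{5733431}{244542} + 2 \left(- \frac{8}{9}\right) \frac{811}{9}} = \sqrt{- \frac{5733431}{244542} - \frac{12976}{81}} = \sqrt{- \frac{1212528301}{6602634}} = \frac{i \sqrt{98838031927714}}{733626}$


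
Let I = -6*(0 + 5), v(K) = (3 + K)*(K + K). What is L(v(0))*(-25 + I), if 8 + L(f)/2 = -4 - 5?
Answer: 1870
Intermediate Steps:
v(K) = 2*K*(3 + K) (v(K) = (3 + K)*(2*K) = 2*K*(3 + K))
L(f) = -34 (L(f) = -16 + 2*(-4 - 5) = -16 + 2*(-9) = -16 - 18 = -34)
I = -30 (I = -6*5 = -30)
L(v(0))*(-25 + I) = -34*(-25 - 30) = -34*(-55) = 1870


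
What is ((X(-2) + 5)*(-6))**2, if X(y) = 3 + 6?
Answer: 7056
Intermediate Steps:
X(y) = 9
((X(-2) + 5)*(-6))**2 = ((9 + 5)*(-6))**2 = (14*(-6))**2 = (-84)**2 = 7056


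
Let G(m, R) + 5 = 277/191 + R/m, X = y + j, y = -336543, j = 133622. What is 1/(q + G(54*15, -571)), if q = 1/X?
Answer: -31393907910/133571076671 ≈ -0.23504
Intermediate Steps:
X = -202921 (X = -336543 + 133622 = -202921)
G(m, R) = -678/191 + R/m (G(m, R) = -5 + (277/191 + R/m) = -678/191 + R/m)
q = -1/202921 (q = 1/(-202921) = -1/202921 ≈ -4.9280e-6)
1/(q + G(54*15, -571)) = 1/(-1/202921 + (-678/191 - 571/(54*15))) = 1/(-1/202921 + (-678/191 - 571/810)) = 1/(-1/202921 - 658241/154710) = 1/(-133571076671/31393907910) = -31393907910/133571076671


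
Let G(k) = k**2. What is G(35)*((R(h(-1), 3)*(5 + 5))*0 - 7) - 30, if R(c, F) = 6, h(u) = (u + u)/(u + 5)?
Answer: -8605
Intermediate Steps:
h(u) = 2*u/(5 + u) (h(u) = (2*u)/(5 + u) = 2*u/(5 + u))
G(35)*((R(h(-1), 3)*(5 + 5))*0 - 7) - 30 = 35**2*((6*(5 + 5))*0 - 7) - 30 = 1225*((6*10)*0 - 7) - 30 = 1225*(60*0 - 7) - 30 = 1225*(0 - 7) - 30 = 1225*(-7) - 30 = -8575 - 30 = -8605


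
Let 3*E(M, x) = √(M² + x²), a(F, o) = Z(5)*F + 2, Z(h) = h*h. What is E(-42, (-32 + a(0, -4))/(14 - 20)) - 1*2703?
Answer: -2703 + √1789/3 ≈ -2688.9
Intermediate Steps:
Z(h) = h²
a(F, o) = 2 + 25*F (a(F, o) = 5²*F + 2 = 25*F + 2 = 2 + 25*F)
E(M, x) = √(M² + x²)/3
E(-42, (-32 + a(0, -4))/(14 - 20)) - 1*2703 = √((-42)² + ((-32 + (2 + 25*0))/(14 - 20))²)/3 - 1*2703 = √(1764 + ((-32 + (2 + 0))/(-6))²)/3 - 2703 = √(1764 + ((-32 + 2)*(-⅙))²)/3 - 2703 = √(1764 + (-30*(-⅙))²)/3 - 2703 = √(1764 + 5²)/3 - 2703 = √(1764 + 25)/3 - 2703 = √1789/3 - 2703 = -2703 + √1789/3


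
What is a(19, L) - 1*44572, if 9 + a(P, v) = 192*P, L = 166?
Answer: -40933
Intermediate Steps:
a(P, v) = -9 + 192*P
a(19, L) - 1*44572 = (-9 + 192*19) - 1*44572 = (-9 + 3648) - 44572 = 3639 - 44572 = -40933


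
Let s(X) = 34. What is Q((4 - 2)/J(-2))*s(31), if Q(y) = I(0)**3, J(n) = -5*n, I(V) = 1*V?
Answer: 0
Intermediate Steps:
I(V) = V
Q(y) = 0 (Q(y) = 0**3 = 0)
Q((4 - 2)/J(-2))*s(31) = 0*34 = 0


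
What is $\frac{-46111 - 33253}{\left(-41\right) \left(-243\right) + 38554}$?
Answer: $- \frac{79364}{48517} \approx -1.6358$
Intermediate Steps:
$\frac{-46111 - 33253}{\left(-41\right) \left(-243\right) + 38554} = - \frac{79364}{9963 + 38554} = - \frac{79364}{48517}$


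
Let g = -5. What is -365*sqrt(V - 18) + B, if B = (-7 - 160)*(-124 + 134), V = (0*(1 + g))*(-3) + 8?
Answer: -1670 - 365*I*sqrt(10) ≈ -1670.0 - 1154.2*I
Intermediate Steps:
V = 8 (V = (0*(1 - 5))*(-3) + 8 = (0*(-4))*(-3) + 8 = 0*(-3) + 8 = 0 + 8 = 8)
B = -1670 (B = -167*10 = -1670)
-365*sqrt(V - 18) + B = -365*sqrt(8 - 18) - 1670 = -365*I*sqrt(10) - 1670 = -1670 - 365*I*sqrt(10)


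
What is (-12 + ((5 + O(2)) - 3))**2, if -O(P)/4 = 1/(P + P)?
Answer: 121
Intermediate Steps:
O(P) = -2/P (O(P) = -4/(P + P) = -4*1/(2*P) = -2/P)
(-12 + ((5 + O(2)) - 3))**2 = (-12 + ((5 - 2/2) - 3))**2 = (-12 + ((5 - 2*1/2) - 3))**2 = (-12 + ((5 - 1) - 3))**2 = (-12 + (4 - 3))**2 = (-12 + 1)**2 = (-11)**2 = 121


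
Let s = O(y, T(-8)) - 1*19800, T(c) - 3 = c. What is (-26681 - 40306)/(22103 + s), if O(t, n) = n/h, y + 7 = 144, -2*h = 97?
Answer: -2165913/74467 ≈ -29.086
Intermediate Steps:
h = -97/2 (h = -½*97 = -97/2 ≈ -48.500)
y = 137 (y = -7 + 144 = 137)
T(c) = 3 + c
O(t, n) = -2*n/97 (O(t, n) = n/(-97/2) = n*(-2/97) = -2*n/97)
s = -1920590/97 (s = -2*(3 - 8)/97 - 1*19800 = -2/97*(-5) - 19800 = 10/97 - 19800 = -1920590/97 ≈ -19800.)
(-26681 - 40306)/(22103 + s) = (-26681 - 40306)/(22103 - 1920590/97) = -66987/223401/97 = -66987*97/223401 = -2165913/74467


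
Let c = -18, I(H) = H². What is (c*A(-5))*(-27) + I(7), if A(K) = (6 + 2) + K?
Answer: 1507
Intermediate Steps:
A(K) = 8 + K
(c*A(-5))*(-27) + I(7) = -18*(8 - 5)*(-27) + 7² = -18*3*(-27) + 49 = -54*(-27) + 49 = 1458 + 49 = 1507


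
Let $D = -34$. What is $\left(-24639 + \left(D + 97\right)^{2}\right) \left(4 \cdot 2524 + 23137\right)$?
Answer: $-686926110$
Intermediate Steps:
$\left(-24639 + \left(D + 97\right)^{2}\right) \left(4 \cdot 2524 + 23137\right) = \left(-24639 + \left(-34 + 97\right)^{2}\right) \left(4 \cdot 2524 + 23137\right) = \left(-24639 + 63^{2}\right) \left(10096 + 23137\right) = \left(-24639 + 3969\right) 33233 = \left(-20670\right) 33233 = -686926110$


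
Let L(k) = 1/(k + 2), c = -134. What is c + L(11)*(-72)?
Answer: -1814/13 ≈ -139.54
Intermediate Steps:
L(k) = 1/(2 + k)
c + L(11)*(-72) = -134 - 72/(2 + 11) = -134 - 72/13 = -1814/13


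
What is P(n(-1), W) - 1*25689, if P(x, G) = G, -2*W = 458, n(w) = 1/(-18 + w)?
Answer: -25918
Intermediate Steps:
W = -229 (W = -1/2*458 = -229)
P(n(-1), W) - 1*25689 = -229 - 1*25689 = -229 - 25689 = -25918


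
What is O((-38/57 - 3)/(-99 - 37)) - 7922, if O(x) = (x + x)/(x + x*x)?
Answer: -3318502/419 ≈ -7920.1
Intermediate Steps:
O(x) = 2*x/(x + x²) (O(x) = (2*x)/(x + x²) = 2*x/(x + x²))
O((-38/57 - 3)/(-99 - 37)) - 7922 = 2/(1 + (-38/57 - 3)/(-99 - 37)) - 7922 = 2/(1 + (-38*1/57 - 3)/(-136)) - 7922 = 2/(1 + (-⅔ - 3)*(-1/136)) - 7922 = 2/(1 - 11/3*(-1/136)) - 7922 = 2/(1 + 11/408) - 7922 = 2/(419/408) - 7922 = 2*(408/419) - 7922 = 816/419 - 7922 = -3318502/419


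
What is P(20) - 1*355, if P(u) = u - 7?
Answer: -342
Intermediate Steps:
P(u) = -7 + u
P(20) - 1*355 = (-7 + 20) - 1*355 = 13 - 355 = -342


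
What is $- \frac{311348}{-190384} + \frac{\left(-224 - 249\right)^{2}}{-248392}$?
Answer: $\frac{2171370655}{2955616408} \approx 0.73466$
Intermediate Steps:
$- \frac{311348}{-190384} + \frac{\left(-224 - 249\right)^{2}}{-248392} = \left(-311348\right) \left(- \frac{1}{190384}\right) + \left(-473\right)^{2} \left(- \frac{1}{248392}\right) = \frac{77837}{47596} + 223729 \left(- \frac{1}{248392}\right) = \frac{77837}{47596} - \frac{223729}{248392} = \frac{2171370655}{2955616408}$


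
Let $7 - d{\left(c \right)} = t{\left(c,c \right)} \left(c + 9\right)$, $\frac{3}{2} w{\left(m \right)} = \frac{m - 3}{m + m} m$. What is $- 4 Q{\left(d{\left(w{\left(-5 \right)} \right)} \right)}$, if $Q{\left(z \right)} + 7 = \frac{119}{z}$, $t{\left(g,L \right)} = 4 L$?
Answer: $\frac{14504}{671} \approx 21.616$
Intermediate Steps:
$w{\left(m \right)} = -1 + \frac{m}{3}$ ($w{\left(m \right)} = \frac{2 \frac{m - 3}{m + m} m}{3} = \frac{2 \frac{-3 + m}{2 m} m}{3} = \frac{2 \left(- \frac{3}{2} + \frac{m}{2}\right)}{3} = -1 + \frac{m}{3}$)
$d{\left(c \right)} = 7 - 4 c \left(9 + c\right)$ ($d{\left(c \right)} = 7 - 4 c \left(c + 9\right) = 7 - 4 c \left(9 + c\right)$)
$Q{\left(z \right)} = -7 + \frac{119}{z}$
$- 4 Q{\left(d{\left(w{\left(-5 \right)} \right)} \right)} = - 4 \left(-7 + \frac{119}{7 - 36 \left(-1 + \frac{1}{3} \left(-5\right)\right) - 4 \left(-1 + \frac{1}{3} \left(-5\right)\right)^{2}}\right) = - 4 \left(-7 + \frac{119}{7 - 36 \left(-1 - \frac{5}{3}\right) - 4 \left(-1 - \frac{5}{3}\right)^{2}}\right) = - 4 \left(-7 + \frac{119}{7 - -96 - 4 \left(- \frac{8}{3}\right)^{2}}\right) = - 4 \left(-7 + \frac{119}{7 + 96 - \frac{256}{9}}\right) = - 4 \left(-7 + \frac{119}{\frac{671}{9}}\right) = - 4 \left(-7 + 119 \cdot \frac{9}{671}\right) = - 4 \left(-7 + \frac{1071}{671}\right) = \left(-4\right) \left(- \frac{3626}{671}\right) = \frac{14504}{671}$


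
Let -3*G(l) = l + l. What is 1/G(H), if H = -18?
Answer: 1/12 ≈ 0.083333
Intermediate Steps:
G(l) = -2*l/3 (G(l) = -(l + l)/3 = -2*l/3)
1/G(H) = 1/(-⅔*(-18)) = 1/12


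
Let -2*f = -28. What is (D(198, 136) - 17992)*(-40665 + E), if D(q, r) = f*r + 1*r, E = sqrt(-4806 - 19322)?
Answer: 648688080 - 127616*I*sqrt(377) ≈ 6.4869e+8 - 2.4779e+6*I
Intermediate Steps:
f = 14 (f = -1/2*(-28) = 14)
E = 8*I*sqrt(377) (E = sqrt(-24128) = 8*I*sqrt(377) ≈ 155.33*I)
D(q, r) = 15*r (D(q, r) = 14*r + 1*r = 14*r + r = 15*r)
(D(198, 136) - 17992)*(-40665 + E) = (15*136 - 17992)*(-40665 + 8*I*sqrt(377)) = (2040 - 17992)*(-40665 + 8*I*sqrt(377)) = -15952*(-40665 + 8*I*sqrt(377)) = 648688080 - 127616*I*sqrt(377)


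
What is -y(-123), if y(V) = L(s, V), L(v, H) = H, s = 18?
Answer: 123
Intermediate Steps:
y(V) = V
-y(-123) = -1*(-123) = 123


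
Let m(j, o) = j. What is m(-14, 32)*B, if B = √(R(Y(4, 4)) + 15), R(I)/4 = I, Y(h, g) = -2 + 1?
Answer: -14*√11 ≈ -46.433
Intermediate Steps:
Y(h, g) = -1
R(I) = 4*I
B = √11 (B = √(4*(-1) + 15) = √(-4 + 15) = √11 ≈ 3.3166)
m(-14, 32)*B = -14*√11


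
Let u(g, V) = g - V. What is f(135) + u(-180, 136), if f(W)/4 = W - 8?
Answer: 192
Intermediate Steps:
f(W) = -32 + 4*W (f(W) = 4*(W - 8) = 4*(-8 + W) = -32 + 4*W)
f(135) + u(-180, 136) = (-32 + 4*135) + (-180 - 1*136) = (-32 + 540) + (-180 - 136) = 508 - 316 = 192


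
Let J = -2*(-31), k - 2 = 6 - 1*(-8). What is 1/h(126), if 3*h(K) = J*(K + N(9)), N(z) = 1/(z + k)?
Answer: 75/195362 ≈ 0.00038390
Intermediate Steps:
k = 16 (k = 2 + (6 - 1*(-8)) = 2 + (6 + 8) = 2 + 14 = 16)
N(z) = 1/(16 + z) (N(z) = 1/(z + 16) = 1/(16 + z))
J = 62
h(K) = 62/75 + 62*K/3 (h(K) = (62*(K + 1/(16 + 9)))/3 = (62*(K + 1/25))/3 = (62*(1/25 + K))/3 = (62/25 + 62*K)/3 = 62/75 + 62*K/3)
1/h(126) = 1/(62/75 + (62/3)*126) = 1/(62/75 + 2604) = 1/(195362/75) = 75/195362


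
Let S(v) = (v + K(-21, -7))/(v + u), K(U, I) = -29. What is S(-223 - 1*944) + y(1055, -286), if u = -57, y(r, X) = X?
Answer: -87217/306 ≈ -285.02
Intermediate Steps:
S(v) = (-29 + v)/(-57 + v) (S(v) = (v - 29)/(v - 57) = (-29 + v)/(-57 + v))
S(-223 - 1*944) + y(1055, -286) = (-29 + (-223 - 1*944))/(-57 + (-223 - 1*944)) - 286 = (-29 + (-223 - 944))/(-57 + (-223 - 944)) - 286 = (-29 - 1167)/(-57 - 1167) - 286 = -1196/(-1224) - 286 = -1/1224*(-1196) - 286 = 299/306 - 286 = -87217/306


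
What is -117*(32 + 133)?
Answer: -19305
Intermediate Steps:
-117*(32 + 133) = -117*165 = -19305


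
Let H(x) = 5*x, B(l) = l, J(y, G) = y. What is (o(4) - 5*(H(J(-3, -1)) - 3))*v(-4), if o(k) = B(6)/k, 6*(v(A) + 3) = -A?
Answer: -427/2 ≈ -213.50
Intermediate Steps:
v(A) = -3 - A/6 (v(A) = -3 + (-A)/6 = -3 - A/6)
o(k) = 6/k
(o(4) - 5*(H(J(-3, -1)) - 3))*v(-4) = (6/4 - 5*(5*(-3) - 3))*(-3 - 1/6*(-4)) = (6*(1/4) - 5*(-15 - 3))*(-3 + 2/3) = (3/2 - 5*(-18))*(-7/3) = (3/2 + 90)*(-7/3) = (183/2)*(-7/3) = -427/2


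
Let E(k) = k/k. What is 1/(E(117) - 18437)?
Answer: -1/18436 ≈ -5.4242e-5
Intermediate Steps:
E(k) = 1
1/(E(117) - 18437) = 1/(1 - 18437) = 1/(-18436) = -1/18436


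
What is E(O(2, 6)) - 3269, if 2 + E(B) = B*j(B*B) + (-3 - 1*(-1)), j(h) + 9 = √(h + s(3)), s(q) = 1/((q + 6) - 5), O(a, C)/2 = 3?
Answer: -3327 + 3*√145 ≈ -3290.9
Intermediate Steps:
O(a, C) = 6 (O(a, C) = 2*3 = 6)
s(q) = 1/(1 + q) (s(q) = 1/((6 + q) - 5) = 1/(1 + q))
j(h) = -9 + √(¼ + h) (j(h) = -9 + √(h + 1/(1 + 3)) = -9 + √(h + 1/4) = -9 + √(h + ¼) = -9 + √(¼ + h))
E(B) = -4 + B*(-9 + √(1 + 4*B²)/2) (E(B) = -2 + (B*(-9 + √(1 + 4*(B*B))/2) + (-3 - 1*(-1))) = -2 + (B*(-9 + √(1 + 4*B²)/2) + (-3 + 1)) = -2 + (B*(-9 + √(1 + 4*B²)/2) - 2) = -2 + (-2 + B*(-9 + √(1 + 4*B²)/2)) = -4 + B*(-9 + √(1 + 4*B²)/2))
E(O(2, 6)) - 3269 = (-4 + (½)*6*(-18 + √(1 + 4*6²))) - 3269 = (-4 + (½)*6*(-18 + √(1 + 4*36))) - 3269 = (-4 + (½)*6*(-18 + √(1 + 144))) - 3269 = (-4 + (½)*6*(-18 + √145)) - 3269 = (-4 + (-54 + 3*√145)) - 3269 = (-58 + 3*√145) - 3269 = -3327 + 3*√145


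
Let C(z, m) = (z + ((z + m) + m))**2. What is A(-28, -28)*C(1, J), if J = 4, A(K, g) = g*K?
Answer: 78400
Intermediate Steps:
A(K, g) = K*g
C(z, m) = (2*m + 2*z)**2 (C(z, m) = (z + ((m + z) + m))**2 = (z + (z + 2*m))**2 = (2*m + 2*z)**2)
A(-28, -28)*C(1, J) = (-28*(-28))*(4*(4 + 1)**2) = 784*(4*5**2) = 784*(4*25) = 784*100 = 78400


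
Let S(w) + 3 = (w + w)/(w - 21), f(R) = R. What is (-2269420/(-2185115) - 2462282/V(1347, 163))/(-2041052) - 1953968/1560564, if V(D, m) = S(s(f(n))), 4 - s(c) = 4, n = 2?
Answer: -287834353357031459/174000285358327818 ≈ -1.6542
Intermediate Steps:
s(c) = 0 (s(c) = 4 - 1*4 = 4 - 4 = 0)
S(w) = -3 + 2*w/(-21 + w) (S(w) = -3 + (w + w)/(w - 21) = -3 + (2*w)/(-21 + w) = -3 + 2*w/(-21 + w))
V(D, m) = -3 (V(D, m) = (63 - 1*0)/(-21 + 0) = (63 + 0)/(-21) = -1/21*63 = -3)
(-2269420/(-2185115) - 2462282/V(1347, 163))/(-2041052) - 1953968/1560564 = (-2269420/(-2185115) - 2462282/(-3))/(-2041052) - 1953968/1560564 = (-2269420*(-1/2185115) - 2462282*(-⅓))*(-1/2041052) - 1953968*1/1560564 = (453884/437023 + 2462282/3)*(-1/2041052) - 488492/390141 = (1076075228138/1311069)*(-1/2041052) - 488492/390141 = -538037614069/1337980002294 - 488492/390141 = -287834353357031459/174000285358327818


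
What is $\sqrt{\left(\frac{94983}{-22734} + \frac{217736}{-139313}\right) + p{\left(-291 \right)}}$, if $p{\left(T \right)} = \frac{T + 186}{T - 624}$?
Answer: $\frac{i \sqrt{2592530536642862308678}}{21466182918} \approx 2.372 i$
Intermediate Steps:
$p{\left(T \right)} = \frac{186 + T}{-624 + T}$
$\sqrt{\left(\frac{94983}{-22734} + \frac{217736}{-139313}\right) + p{\left(-291 \right)}} = \sqrt{\left(\frac{94983}{-22734} + \frac{217736}{-139313}\right) + \frac{186 - 291}{-624 - 291}} = \sqrt{\left(94983 \left(- \frac{1}{22734}\right) + 217736 \left(- \frac{1}{139313}\right)\right) + \frac{1}{-915} \left(-105\right)} = \sqrt{\left(- \frac{31661}{7578} - \frac{217736}{139313}\right) - - \frac{7}{61}} = \sqrt{- \frac{6060792301}{1055713914} + \frac{7}{61}} = \sqrt{- \frac{362318332963}{64398548754}} = \frac{i \sqrt{2592530536642862308678}}{21466182918}$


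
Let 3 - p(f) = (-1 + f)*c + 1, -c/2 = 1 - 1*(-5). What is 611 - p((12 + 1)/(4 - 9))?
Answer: 3261/5 ≈ 652.20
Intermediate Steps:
c = -12 (c = -2*(1 - 1*(-5)) = -2*(1 + 5) = -2*6 = -12)
p(f) = -10 + 12*f (p(f) = 3 - ((-1 + f)*(-12) + 1) = 3 - ((12 - 12*f) + 1) = 3 - (13 - 12*f) = 3 + (-13 + 12*f) = -10 + 12*f)
611 - p((12 + 1)/(4 - 9)) = 611 - (-10 + 12*((12 + 1)/(4 - 9))) = 611 - (-10 + 12*(13/(-5))) = 611 - (-10 + 12*(13*(-1/5))) = 611 - (-10 + 12*(-13/5)) = 611 - (-10 - 156/5) = 611 - 1*(-206/5) = 611 + 206/5 = 3261/5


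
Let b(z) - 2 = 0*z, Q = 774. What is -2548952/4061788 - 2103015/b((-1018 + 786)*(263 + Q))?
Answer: -2135501547181/2030894 ≈ -1.0515e+6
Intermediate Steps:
b(z) = 2 (b(z) = 2 + 0*z = 2 + 0 = 2)
-2548952/4061788 - 2103015/b((-1018 + 786)*(263 + Q)) = -2548952/4061788 - 2103015/2 = -2548952*1/4061788 - 2103015*½ = -637238/1015447 - 2103015/2 = -2135501547181/2030894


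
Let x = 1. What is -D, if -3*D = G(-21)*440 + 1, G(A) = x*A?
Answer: -9239/3 ≈ -3079.7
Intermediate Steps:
G(A) = A (G(A) = 1*A = A)
D = 9239/3 (D = -(-21*440 + 1)/3 = -(-9240 + 1)/3 = -⅓*(-9239) = 9239/3 ≈ 3079.7)
-D = -1*9239/3 = -9239/3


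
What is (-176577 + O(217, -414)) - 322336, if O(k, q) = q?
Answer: -499327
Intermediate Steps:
(-176577 + O(217, -414)) - 322336 = (-176577 - 414) - 322336 = -176991 - 322336 = -499327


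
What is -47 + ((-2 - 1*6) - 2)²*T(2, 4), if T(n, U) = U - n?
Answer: 153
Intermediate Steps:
-47 + ((-2 - 1*6) - 2)²*T(2, 4) = -47 + ((-2 - 1*6) - 2)²*(4 - 1*2) = -47 + ((-2 - 6) - 2)²*(4 - 2) = -47 + (-8 - 2)²*2 = -47 + (-10)²*2 = -47 + 100*2 = -47 + 200 = 153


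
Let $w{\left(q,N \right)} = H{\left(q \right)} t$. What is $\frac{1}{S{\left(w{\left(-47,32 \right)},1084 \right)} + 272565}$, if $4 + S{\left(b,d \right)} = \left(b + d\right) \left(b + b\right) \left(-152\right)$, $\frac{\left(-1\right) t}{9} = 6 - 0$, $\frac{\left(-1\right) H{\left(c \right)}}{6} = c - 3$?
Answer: $- \frac{1}{74443004239} \approx -1.3433 \cdot 10^{-11}$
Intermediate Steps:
$H{\left(c \right)} = 18 - 6 c$ ($H{\left(c \right)} = - 6 \left(c - 3\right) = - 6 \left(-3 + c\right) = 18 - 6 c$)
$t = -54$ ($t = - 9 \left(6 - 0\right) = - 9 \left(6 + 0\right) = \left(-9\right) 6 = -54$)
$w{\left(q,N \right)} = -972 + 324 q$ ($w{\left(q,N \right)} = \left(18 - 6 q\right) \left(-54\right) = -972 + 324 q$)
$S{\left(b,d \right)} = -4 - 304 b \left(b + d\right)$ ($S{\left(b,d \right)} = -4 + \left(b + d\right) \left(b + b\right) \left(-152\right) = -4 + \left(b + d\right) 2 b \left(-152\right) = -4 + 2 b \left(b + d\right) \left(-152\right) = -4 - 304 b \left(b + d\right)$)
$\frac{1}{S{\left(w{\left(-47,32 \right)},1084 \right)} + 272565} = \frac{1}{\left(-4 - 304 \left(-972 + 324 \left(-47\right)\right)^{2} - 304 \left(-972 + 324 \left(-47\right)\right) 1084\right) + 272565} = \frac{1}{\left(-4 - 304 \left(-972 - 15228\right)^{2} - 304 \left(-972 - 15228\right) 1084\right) + 272565} = \frac{1}{\left(-4 - 304 \left(-16200\right)^{2} - \left(-4924800\right) 1084\right) + 272565} = \frac{1}{\left(-4 - 79781760000 + 5338483200\right) + 272565} = \frac{1}{-74443276804 + 272565} = \frac{1}{-74443004239} = - \frac{1}{74443004239}$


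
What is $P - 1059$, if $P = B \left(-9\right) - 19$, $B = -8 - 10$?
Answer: $-916$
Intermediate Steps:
$B = -18$ ($B = -8 - 10 = -18$)
$P = 143$ ($P = \left(-18\right) \left(-9\right) - 19 = 162 - 19 = 143$)
$P - 1059 = 143 - 1059 = -916$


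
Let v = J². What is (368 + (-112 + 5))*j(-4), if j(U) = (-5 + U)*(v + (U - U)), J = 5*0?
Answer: 0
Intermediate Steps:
J = 0
v = 0 (v = 0² = 0)
j(U) = 0 (j(U) = (-5 + U)*(0 + (U - U)) = (-5 + U)*(0 + 0) = (-5 + U)*0 = 0)
(368 + (-112 + 5))*j(-4) = (368 + (-112 + 5))*0 = (368 - 107)*0 = 261*0 = 0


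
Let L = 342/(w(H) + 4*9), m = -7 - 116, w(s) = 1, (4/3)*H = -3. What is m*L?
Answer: -42066/37 ≈ -1136.9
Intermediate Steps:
H = -9/4 (H = (¾)*(-3) = -9/4 ≈ -2.2500)
m = -123
L = 342/37 (L = 342/(1 + 4*9) = 342/(1 + 36) = 342/37 ≈ 9.2432)
m*L = -123*342/37 = -42066/37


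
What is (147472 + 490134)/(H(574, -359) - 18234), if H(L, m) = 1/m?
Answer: -9952198/284609 ≈ -34.968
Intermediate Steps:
(147472 + 490134)/(H(574, -359) - 18234) = (147472 + 490134)/(1/(-359) - 18234) = 637606/(-1/359 - 18234) = 637606/(-6546007/359) = 637606*(-359/6546007) = -9952198/284609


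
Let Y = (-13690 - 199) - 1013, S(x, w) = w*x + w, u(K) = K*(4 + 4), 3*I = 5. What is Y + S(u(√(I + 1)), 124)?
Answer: -14778 + 1984*√6/3 ≈ -13158.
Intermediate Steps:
I = 5/3 (I = (⅓)*5 = 5/3 ≈ 1.6667)
u(K) = 8*K (u(K) = K*8 = 8*K)
S(x, w) = w + w*x
Y = -14902 (Y = -13889 - 1013 = -14902)
Y + S(u(√(I + 1)), 124) = -14902 + 124*(1 + 8*√(5/3 + 1)) = -14902 + 124*(1 + 8*√(8/3)) = -14902 + 124*(1 + 8*(2*√6/3)) = -14902 + 124*(1 + 16*√6/3) = -14902 + (124 + 1984*√6/3) = -14778 + 1984*√6/3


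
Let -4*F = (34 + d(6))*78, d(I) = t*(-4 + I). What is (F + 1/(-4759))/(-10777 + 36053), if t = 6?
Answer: -1067206/30072121 ≈ -0.035488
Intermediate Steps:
d(I) = -24 + 6*I (d(I) = 6*(-4 + I) = -24 + 6*I)
F = -897 (F = -(34 + (-24 + 6*6))*78/4 = -(34 + (-24 + 36))*78/4 = -(34 + 12)*78/4 = -23*78/2 = -1/4*3588 = -897)
(F + 1/(-4759))/(-10777 + 36053) = (-897 + 1/(-4759))/(-10777 + 36053) = (-897 - 1/4759)/25276 = -4268824/4759*1/25276 = -1067206/30072121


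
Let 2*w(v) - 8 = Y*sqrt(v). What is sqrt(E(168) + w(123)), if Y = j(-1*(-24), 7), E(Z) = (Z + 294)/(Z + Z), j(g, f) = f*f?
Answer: sqrt(86 + 392*sqrt(123))/4 ≈ 16.646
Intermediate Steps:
j(g, f) = f**2
E(Z) = (294 + Z)/(2*Z) (E(Z) = (294 + Z)/((2*Z)) = (294 + Z)*(1/(2*Z)) = (294 + Z)/(2*Z))
Y = 49 (Y = 7**2 = 49)
w(v) = 4 + 49*sqrt(v)/2 (w(v) = 4 + (49*sqrt(v))/2 = 4 + 49*sqrt(v)/2)
sqrt(E(168) + w(123)) = sqrt((1/2)*(294 + 168)/168 + (4 + 49*sqrt(123)/2)) = sqrt((1/2)*(1/168)*462 + (4 + 49*sqrt(123)/2)) = sqrt(11/8 + (4 + 49*sqrt(123)/2)) = sqrt(43/8 + 49*sqrt(123)/2)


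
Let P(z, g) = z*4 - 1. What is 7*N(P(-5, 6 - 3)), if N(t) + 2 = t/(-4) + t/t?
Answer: 119/4 ≈ 29.750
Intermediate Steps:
P(z, g) = -1 + 4*z (P(z, g) = 4*z - 1 = -1 + 4*z)
N(t) = -1 - t/4 (N(t) = -2 + (t/(-4) + t/t) = -2 + (t*(-¼) + 1) = -2 + (-t/4 + 1) = -2 + (1 - t/4) = -1 - t/4)
7*N(P(-5, 6 - 3)) = 7*(-1 - (-1 + 4*(-5))/4) = 7*(-1 - (-1 - 20)/4) = 7*(-1 - ¼*(-21)) = 7*(-1 + 21/4) = 7*(17/4) = 119/4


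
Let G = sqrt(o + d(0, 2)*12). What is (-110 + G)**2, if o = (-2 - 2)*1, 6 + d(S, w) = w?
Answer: 12048 - 440*I*sqrt(13) ≈ 12048.0 - 1586.4*I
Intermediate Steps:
d(S, w) = -6 + w
o = -4 (o = -4*1 = -4)
G = 2*I*sqrt(13) (G = sqrt(-4 + (-6 + 2)*12) = sqrt(-4 - 4*12) = sqrt(-4 - 48) = sqrt(-52) = 2*I*sqrt(13) ≈ 7.2111*I)
(-110 + G)**2 = (-110 + 2*I*sqrt(13))**2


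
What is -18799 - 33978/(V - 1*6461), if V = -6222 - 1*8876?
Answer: -405253663/21559 ≈ -18797.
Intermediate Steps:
V = -15098 (V = -6222 - 8876 = -15098)
-18799 - 33978/(V - 1*6461) = -18799 - 33978/(-15098 - 1*6461) = -18799 - 33978/(-15098 - 6461) = -18799 - 33978/(-21559) = -18799 - 33978*(-1)/21559 = -18799 - 1*(-33978/21559) = -18799 + 33978/21559 = -405253663/21559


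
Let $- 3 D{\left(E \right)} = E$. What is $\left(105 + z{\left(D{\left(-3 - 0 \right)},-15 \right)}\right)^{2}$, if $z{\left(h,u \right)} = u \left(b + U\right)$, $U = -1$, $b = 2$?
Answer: $8100$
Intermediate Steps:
$D{\left(E \right)} = - \frac{E}{3}$
$z{\left(h,u \right)} = u$ ($z{\left(h,u \right)} = u \left(2 - 1\right) = u 1 = u$)
$\left(105 + z{\left(D{\left(-3 - 0 \right)},-15 \right)}\right)^{2} = \left(105 - 15\right)^{2} = 90^{2} = 8100$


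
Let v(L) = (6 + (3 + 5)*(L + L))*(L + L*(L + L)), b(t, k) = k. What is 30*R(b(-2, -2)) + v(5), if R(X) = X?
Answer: 4670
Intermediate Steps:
v(L) = (6 + 16*L)*(L + 2*L**2) (v(L) = (6 + 8*(2*L))*(L + L*(2*L)) = (6 + 16*L)*(L + 2*L**2))
30*R(b(-2, -2)) + v(5) = 30*(-2) + 2*5*(3 + 14*5 + 16*5**2) = -60 + 2*5*(3 + 70 + 16*25) = -60 + 2*5*(3 + 70 + 400) = -60 + 2*5*473 = -60 + 4730 = 4670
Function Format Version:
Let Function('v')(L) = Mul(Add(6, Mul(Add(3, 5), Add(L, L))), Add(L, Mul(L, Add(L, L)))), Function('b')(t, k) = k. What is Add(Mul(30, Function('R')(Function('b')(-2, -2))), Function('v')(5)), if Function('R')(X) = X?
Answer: 4670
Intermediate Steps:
Function('v')(L) = Mul(Add(6, Mul(16, L)), Add(L, Mul(2, Pow(L, 2)))) (Function('v')(L) = Mul(Add(6, Mul(8, Mul(2, L))), Add(L, Mul(L, Mul(2, L)))) = Mul(Add(6, Mul(16, L)), Add(L, Mul(2, Pow(L, 2)))))
Add(Mul(30, Function('R')(Function('b')(-2, -2))), Function('v')(5)) = Add(Mul(30, -2), Mul(2, 5, Add(3, Mul(14, 5), Mul(16, Pow(5, 2))))) = Add(-60, Mul(2, 5, Add(3, 70, Mul(16, 25)))) = Add(-60, Mul(2, 5, Add(3, 70, 400))) = Add(-60, Mul(2, 5, 473)) = Add(-60, 4730) = 4670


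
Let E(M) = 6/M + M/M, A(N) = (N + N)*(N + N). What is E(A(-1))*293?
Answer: 1465/2 ≈ 732.50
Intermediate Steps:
A(N) = 4*N² (A(N) = (2*N)*(2*N) = 4*N²)
E(M) = 1 + 6/M (E(M) = 6/M + 1 = 1 + 6/M)
E(A(-1))*293 = ((6 + 4*(-1)²)/((4*(-1)²)))*293 = ((6 + 4*1)/((4*1)))*293 = ((6 + 4)/4)*293 = ((¼)*10)*293 = (5/2)*293 = 1465/2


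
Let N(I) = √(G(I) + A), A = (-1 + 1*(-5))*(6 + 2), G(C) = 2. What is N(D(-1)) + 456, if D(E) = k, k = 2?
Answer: 456 + I*√46 ≈ 456.0 + 6.7823*I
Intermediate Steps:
A = -48 (A = (-1 - 5)*8 = -6*8 = -48)
D(E) = 2
N(I) = I*√46 (N(I) = √(2 - 48) = √(-46) = I*√46)
N(D(-1)) + 456 = I*√46 + 456 = 456 + I*√46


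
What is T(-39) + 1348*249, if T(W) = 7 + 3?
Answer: 335662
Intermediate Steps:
T(W) = 10
T(-39) + 1348*249 = 10 + 1348*249 = 10 + 335652 = 335662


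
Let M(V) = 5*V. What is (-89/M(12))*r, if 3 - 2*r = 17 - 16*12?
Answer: -7921/60 ≈ -132.02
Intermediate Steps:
r = 89 (r = 3/2 - (17 - 16*12)/2 = 3/2 - (17 - 192)/2 = 3/2 - ½*(-175) = 3/2 + 175/2 = 89)
(-89/M(12))*r = -89/(5*12)*89 = -89/60*89 = -7921/60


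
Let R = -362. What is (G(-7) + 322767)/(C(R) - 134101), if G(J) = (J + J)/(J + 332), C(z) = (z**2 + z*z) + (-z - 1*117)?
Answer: 104899261/41675400 ≈ 2.5171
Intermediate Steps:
C(z) = -117 - z + 2*z**2 (C(z) = (z**2 + z**2) + (-z - 117) = 2*z**2 + (-117 - z) = -117 - z + 2*z**2)
G(J) = 2*J/(332 + J) (G(J) = (2*J)/(332 + J) = 2*J/(332 + J))
(G(-7) + 322767)/(C(R) - 134101) = (2*(-7)/(332 - 7) + 322767)/((-117 - 1*(-362) + 2*(-362)**2) - 134101) = (2*(-7)/325 + 322767)/((-117 + 362 + 2*131044) - 134101) = (2*(-7)*(1/325) + 322767)/((-117 + 362 + 262088) - 134101) = (-14/325 + 322767)/(262333 - 134101) = (104899261/325)/128232 = (104899261/325)*(1/128232) = 104899261/41675400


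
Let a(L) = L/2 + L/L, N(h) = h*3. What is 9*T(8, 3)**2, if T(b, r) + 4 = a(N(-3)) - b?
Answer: 8649/4 ≈ 2162.3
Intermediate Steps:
N(h) = 3*h
a(L) = 1 + L/2 (a(L) = L*(1/2) + 1 = L/2 + 1 = 1 + L/2)
T(b, r) = -15/2 - b (T(b, r) = -4 + ((1 + (3*(-3))/2) - b) = -4 + ((1 + (1/2)*(-9)) - b) = -4 + ((1 - 9/2) - b) = -4 + (-7/2 - b) = -15/2 - b)
9*T(8, 3)**2 = 9*(-15/2 - 1*8)**2 = 9*(-15/2 - 8)**2 = 9*(-31/2)**2 = 9*(961/4) = 8649/4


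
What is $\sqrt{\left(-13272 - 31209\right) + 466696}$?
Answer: $\sqrt{422215} \approx 649.78$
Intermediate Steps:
$\sqrt{\left(-13272 - 31209\right) + 466696} = \sqrt{-44481 + 466696} = \sqrt{422215}$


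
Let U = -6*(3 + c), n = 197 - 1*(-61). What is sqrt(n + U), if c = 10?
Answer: 6*sqrt(5) ≈ 13.416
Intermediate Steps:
n = 258 (n = 197 + 61 = 258)
U = -78 (U = -6*(3 + 10) = -6*13 = -78)
sqrt(n + U) = sqrt(258 - 78) = sqrt(180) = 6*sqrt(5)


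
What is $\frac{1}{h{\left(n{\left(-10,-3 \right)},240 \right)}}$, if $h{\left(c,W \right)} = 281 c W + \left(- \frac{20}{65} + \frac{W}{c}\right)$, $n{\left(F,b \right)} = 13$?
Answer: $\frac{13}{11397596} \approx 1.1406 \cdot 10^{-6}$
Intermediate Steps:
$h{\left(c,W \right)} = - \frac{4}{13} + \frac{W}{c} + 281 W c$ ($h{\left(c,W \right)} = 281 W c + \left(\left(-20\right) \frac{1}{65} + \frac{W}{c}\right) = 281 W c + \left(- \frac{4}{13} + \frac{W}{c}\right) = - \frac{4}{13} + \frac{W}{c} + 281 W c$)
$\frac{1}{h{\left(n{\left(-10,-3 \right)},240 \right)}} = \frac{1}{- \frac{4}{13} + \frac{240}{13} + 281 \cdot 240 \cdot 13} = \frac{1}{- \frac{4}{13} + 240 \cdot \frac{1}{13} + 876720} = \frac{1}{- \frac{4}{13} + \frac{240}{13} + 876720} = \frac{1}{\frac{11397596}{13}} = \frac{13}{11397596}$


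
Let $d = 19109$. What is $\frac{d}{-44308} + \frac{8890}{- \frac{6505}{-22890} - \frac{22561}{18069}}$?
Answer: $- \frac{10861576818450047}{1178245558204} \approx -9218.4$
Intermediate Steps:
$\frac{d}{-44308} + \frac{8890}{- \frac{6505}{-22890} - \frac{22561}{18069}} = \frac{19109}{-44308} + \frac{8890}{- \frac{6505}{-22890} - \frac{22561}{18069}} = 19109 \left(- \frac{1}{44308}\right) + \frac{8890}{\left(-6505\right) \left(- \frac{1}{22890}\right) - \frac{22561}{18069}} = - \frac{19109}{44308} + \frac{8890}{\frac{1301}{4578} - \frac{22561}{18069}} = - \frac{19109}{44308} + \frac{8890}{- \frac{26592163}{27573294}} = - \frac{19109}{44308} + 8890 \left(- \frac{27573294}{26592163}\right) = - \frac{19109}{44308} - \frac{245126583660}{26592163} = - \frac{10861576818450047}{1178245558204}$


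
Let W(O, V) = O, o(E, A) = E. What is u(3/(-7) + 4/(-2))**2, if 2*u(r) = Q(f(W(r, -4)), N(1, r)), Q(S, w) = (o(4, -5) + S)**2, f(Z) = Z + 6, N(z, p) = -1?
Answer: 7890481/9604 ≈ 821.58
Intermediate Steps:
f(Z) = 6 + Z
Q(S, w) = (4 + S)**2
u(r) = (10 + r)**2/2 (u(r) = (4 + (6 + r))**2/2 = (10 + r)**2/2)
u(3/(-7) + 4/(-2))**2 = ((10 + (3/(-7) + 4/(-2)))**2/2)**2 = ((10 + (3*(-1/7) + 4*(-1/2)))**2/2)**2 = ((10 + (-3/7 - 2))**2/2)**2 = ((10 - 17/7)**2/2)**2 = ((53/7)**2/2)**2 = ((1/2)*(2809/49))**2 = (2809/98)**2 = 7890481/9604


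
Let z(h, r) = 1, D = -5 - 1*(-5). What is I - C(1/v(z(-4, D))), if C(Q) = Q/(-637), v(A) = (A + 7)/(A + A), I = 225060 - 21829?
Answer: 517832589/2548 ≈ 2.0323e+5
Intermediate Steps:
D = 0 (D = -5 + 5 = 0)
I = 203231
v(A) = (7 + A)/(2*A) (v(A) = (7 + A)/((2*A)) = (7 + A)*(1/(2*A)) = (7 + A)/(2*A))
C(Q) = -Q/637 (C(Q) = Q*(-1/637) = -Q/637)
I - C(1/v(z(-4, D))) = 203231 - (-1)/(637*((1/2)*(7 + 1)/1)) = 203231 - (-1)/(637*((1/2)*1*8)) = 203231 - (-1)/(637*4) = 203231 - 1*(-1/2548) = 203231 + 1/2548 = 517832589/2548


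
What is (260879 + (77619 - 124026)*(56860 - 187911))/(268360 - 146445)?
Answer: 6081944636/121915 ≈ 49887.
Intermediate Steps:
(260879 + (77619 - 124026)*(56860 - 187911))/(268360 - 146445) = (260879 - 46407*(-131051))/121915 = (260879 + 6081683757)*(1/121915) = 6081944636*(1/121915) = 6081944636/121915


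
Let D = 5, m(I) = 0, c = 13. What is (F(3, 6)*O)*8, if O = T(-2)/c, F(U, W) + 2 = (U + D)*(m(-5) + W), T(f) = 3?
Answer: 1104/13 ≈ 84.923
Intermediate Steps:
F(U, W) = -2 + W*(5 + U) (F(U, W) = -2 + (U + 5)*(0 + W) = -2 + (5 + U)*W = -2 + W*(5 + U))
O = 3/13 ≈ 0.23077
(F(3, 6)*O)*8 = ((-2 + 5*6 + 3*6)*(3/13))*8 = ((-2 + 30 + 18)*(3/13))*8 = (46*(3/13))*8 = (138/13)*8 = 1104/13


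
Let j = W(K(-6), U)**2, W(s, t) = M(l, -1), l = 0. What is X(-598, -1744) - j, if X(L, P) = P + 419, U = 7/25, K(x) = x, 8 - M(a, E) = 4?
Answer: -1341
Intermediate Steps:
M(a, E) = 4 (M(a, E) = 8 - 1*4 = 8 - 4 = 4)
U = 7/25 (U = 7*(1/25) = 7/25 ≈ 0.28000)
W(s, t) = 4
X(L, P) = 419 + P
j = 16 (j = 4**2 = 16)
X(-598, -1744) - j = (419 - 1744) - 1*16 = -1325 - 16 = -1341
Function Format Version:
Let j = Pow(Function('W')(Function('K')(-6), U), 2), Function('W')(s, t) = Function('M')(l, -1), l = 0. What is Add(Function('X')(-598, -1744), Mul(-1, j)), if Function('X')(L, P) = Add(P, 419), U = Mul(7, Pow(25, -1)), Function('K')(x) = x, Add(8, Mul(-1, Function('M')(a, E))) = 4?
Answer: -1341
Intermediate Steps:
Function('M')(a, E) = 4 (Function('M')(a, E) = Add(8, Mul(-1, 4)) = Add(8, -4) = 4)
U = Rational(7, 25) (U = Mul(7, Rational(1, 25)) = Rational(7, 25) ≈ 0.28000)
Function('W')(s, t) = 4
Function('X')(L, P) = Add(419, P)
j = 16 (j = Pow(4, 2) = 16)
Add(Function('X')(-598, -1744), Mul(-1, j)) = Add(Add(419, -1744), Mul(-1, 16)) = Add(-1325, -16) = -1341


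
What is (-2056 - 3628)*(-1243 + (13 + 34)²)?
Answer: -5490744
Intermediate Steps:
(-2056 - 3628)*(-1243 + (13 + 34)²) = -5684*(-1243 + 47²) = -5684*(-1243 + 2209) = -5684*966 = -5490744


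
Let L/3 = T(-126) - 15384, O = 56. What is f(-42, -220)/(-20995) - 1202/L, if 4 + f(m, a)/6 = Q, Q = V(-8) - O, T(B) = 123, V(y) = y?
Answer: 2583262/56542005 ≈ 0.045687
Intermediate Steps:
Q = -64 (Q = -8 - 1*56 = -8 - 56 = -64)
f(m, a) = -408 (f(m, a) = -24 + 6*(-64) = -24 - 384 = -408)
L = -45783 (L = 3*(123 - 15384) = 3*(-15261) = -45783)
f(-42, -220)/(-20995) - 1202/L = -408/(-20995) - 1202/(-45783) = -408*(-1/20995) - 1202*(-1/45783) = 24/1235 + 1202/45783 = 2583262/56542005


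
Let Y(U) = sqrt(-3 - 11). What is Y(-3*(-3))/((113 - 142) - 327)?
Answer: -I*sqrt(14)/356 ≈ -0.01051*I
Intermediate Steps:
Y(U) = I*sqrt(14) (Y(U) = sqrt(-14) = I*sqrt(14))
Y(-3*(-3))/((113 - 142) - 327) = (I*sqrt(14))/((113 - 142) - 327) = (I*sqrt(14))/(-29 - 327) = (I*sqrt(14))/(-356) = (I*sqrt(14))*(-1/356) = -I*sqrt(14)/356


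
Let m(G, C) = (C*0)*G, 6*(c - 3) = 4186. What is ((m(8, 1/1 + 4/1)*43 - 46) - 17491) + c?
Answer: -50509/3 ≈ -16836.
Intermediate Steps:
c = 2102/3 (c = 3 + (⅙)*4186 = 3 + 2093/3 = 2102/3 ≈ 700.67)
m(G, C) = 0 (m(G, C) = 0*G = 0)
((m(8, 1/1 + 4/1)*43 - 46) - 17491) + c = ((0*43 - 46) - 17491) + 2102/3 = ((0 - 46) - 17491) + 2102/3 = (-46 - 17491) + 2102/3 = -17537 + 2102/3 = -50509/3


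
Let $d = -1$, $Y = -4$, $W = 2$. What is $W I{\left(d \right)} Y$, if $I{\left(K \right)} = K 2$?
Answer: $16$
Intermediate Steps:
$I{\left(K \right)} = 2 K$
$W I{\left(d \right)} Y = 2 \cdot 2 \left(-1\right) \left(-4\right) = 2 \left(-2\right) \left(-4\right) = \left(-4\right) \left(-4\right) = 16$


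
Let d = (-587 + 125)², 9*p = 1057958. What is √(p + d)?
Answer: √2978954/3 ≈ 575.32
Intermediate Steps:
p = 1057958/9 (p = (⅑)*1057958 = 1057958/9 ≈ 1.1755e+5)
d = 213444 (d = (-462)² = 213444)
√(p + d) = √(1057958/9 + 213444) = √(2978954/9) = √2978954/3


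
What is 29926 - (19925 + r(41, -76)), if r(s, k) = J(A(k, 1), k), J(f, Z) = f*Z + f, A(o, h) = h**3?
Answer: 10076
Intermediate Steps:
J(f, Z) = f + Z*f (J(f, Z) = Z*f + f = f + Z*f)
r(s, k) = 1 + k (r(s, k) = 1**3*(1 + k) = 1*(1 + k) = 1 + k)
29926 - (19925 + r(41, -76)) = 29926 - (19925 + (1 - 76)) = 29926 - (19925 - 75) = 29926 - 1*19850 = 29926 - 19850 = 10076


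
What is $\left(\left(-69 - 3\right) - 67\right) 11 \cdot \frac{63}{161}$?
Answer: $- \frac{13761}{23} \approx -598.3$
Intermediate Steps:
$\left(\left(-69 - 3\right) - 67\right) 11 \cdot \frac{63}{161} = \left(-72 - 67\right) 11 \cdot 63 \cdot \frac{1}{161} = \left(-139\right) 11 \cdot \frac{9}{23} = \left(-1529\right) \frac{9}{23} = - \frac{13761}{23}$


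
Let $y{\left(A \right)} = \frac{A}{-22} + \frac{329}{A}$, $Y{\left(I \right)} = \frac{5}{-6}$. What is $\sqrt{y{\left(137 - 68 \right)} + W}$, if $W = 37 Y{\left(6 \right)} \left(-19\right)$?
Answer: $\frac{\sqrt{338427474}}{759} \approx 24.238$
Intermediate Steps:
$Y{\left(I \right)} = - \frac{5}{6}$ ($Y{\left(I \right)} = 5 \left(- \frac{1}{6}\right) = - \frac{5}{6}$)
$W = \frac{3515}{6}$ ($W = 37 \left(- \frac{5}{6}\right) \left(-19\right) = \left(- \frac{185}{6}\right) \left(-19\right) = \frac{3515}{6} \approx 585.83$)
$y{\left(A \right)} = \frac{329}{A} - \frac{A}{22}$ ($y{\left(A \right)} = A \left(- \frac{1}{22}\right) + \frac{329}{A} = - \frac{A}{22} + \frac{329}{A} = \frac{329}{A} - \frac{A}{22}$)
$\sqrt{y{\left(137 - 68 \right)} + W} = \sqrt{\left(\frac{329}{137 - 68} - \frac{137 - 68}{22}\right) + \frac{3515}{6}} = \sqrt{\left(\frac{329}{69} - \frac{69}{22}\right) + \frac{3515}{6}} = \sqrt{\frac{2477}{1518} + \frac{3515}{6}} = \sqrt{\frac{445886}{759}} = \frac{\sqrt{338427474}}{759}$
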